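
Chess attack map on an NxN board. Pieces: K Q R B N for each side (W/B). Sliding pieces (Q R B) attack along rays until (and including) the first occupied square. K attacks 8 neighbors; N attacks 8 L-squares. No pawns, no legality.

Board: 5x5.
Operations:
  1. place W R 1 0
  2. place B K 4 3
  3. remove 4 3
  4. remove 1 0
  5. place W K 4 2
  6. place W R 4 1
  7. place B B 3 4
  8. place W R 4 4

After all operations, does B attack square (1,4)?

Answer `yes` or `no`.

Op 1: place WR@(1,0)
Op 2: place BK@(4,3)
Op 3: remove (4,3)
Op 4: remove (1,0)
Op 5: place WK@(4,2)
Op 6: place WR@(4,1)
Op 7: place BB@(3,4)
Op 8: place WR@(4,4)
Per-piece attacks for B:
  BB@(3,4): attacks (4,3) (2,3) (1,2) (0,1)
B attacks (1,4): no

Answer: no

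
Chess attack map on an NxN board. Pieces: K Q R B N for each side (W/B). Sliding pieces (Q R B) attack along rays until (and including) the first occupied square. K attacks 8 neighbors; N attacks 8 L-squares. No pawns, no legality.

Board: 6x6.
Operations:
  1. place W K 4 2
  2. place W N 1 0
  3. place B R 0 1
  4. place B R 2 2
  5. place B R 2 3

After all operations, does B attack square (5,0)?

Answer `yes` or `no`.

Op 1: place WK@(4,2)
Op 2: place WN@(1,0)
Op 3: place BR@(0,1)
Op 4: place BR@(2,2)
Op 5: place BR@(2,3)
Per-piece attacks for B:
  BR@(0,1): attacks (0,2) (0,3) (0,4) (0,5) (0,0) (1,1) (2,1) (3,1) (4,1) (5,1)
  BR@(2,2): attacks (2,3) (2,1) (2,0) (3,2) (4,2) (1,2) (0,2) [ray(0,1) blocked at (2,3); ray(1,0) blocked at (4,2)]
  BR@(2,3): attacks (2,4) (2,5) (2,2) (3,3) (4,3) (5,3) (1,3) (0,3) [ray(0,-1) blocked at (2,2)]
B attacks (5,0): no

Answer: no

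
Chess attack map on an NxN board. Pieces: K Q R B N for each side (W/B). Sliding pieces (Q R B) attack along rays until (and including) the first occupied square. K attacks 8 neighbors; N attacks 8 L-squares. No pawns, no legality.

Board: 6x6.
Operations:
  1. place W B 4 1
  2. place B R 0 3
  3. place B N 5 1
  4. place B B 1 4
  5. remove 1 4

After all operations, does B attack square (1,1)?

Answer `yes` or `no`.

Answer: no

Derivation:
Op 1: place WB@(4,1)
Op 2: place BR@(0,3)
Op 3: place BN@(5,1)
Op 4: place BB@(1,4)
Op 5: remove (1,4)
Per-piece attacks for B:
  BR@(0,3): attacks (0,4) (0,5) (0,2) (0,1) (0,0) (1,3) (2,3) (3,3) (4,3) (5,3)
  BN@(5,1): attacks (4,3) (3,2) (3,0)
B attacks (1,1): no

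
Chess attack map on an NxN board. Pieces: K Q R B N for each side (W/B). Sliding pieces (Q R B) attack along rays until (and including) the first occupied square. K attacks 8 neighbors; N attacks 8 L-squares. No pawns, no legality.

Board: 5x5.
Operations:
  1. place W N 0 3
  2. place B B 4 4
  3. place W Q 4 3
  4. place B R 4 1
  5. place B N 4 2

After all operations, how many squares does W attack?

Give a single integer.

Op 1: place WN@(0,3)
Op 2: place BB@(4,4)
Op 3: place WQ@(4,3)
Op 4: place BR@(4,1)
Op 5: place BN@(4,2)
Per-piece attacks for W:
  WN@(0,3): attacks (2,4) (1,1) (2,2)
  WQ@(4,3): attacks (4,4) (4,2) (3,3) (2,3) (1,3) (0,3) (3,4) (3,2) (2,1) (1,0) [ray(0,1) blocked at (4,4); ray(0,-1) blocked at (4,2); ray(-1,0) blocked at (0,3)]
Union (13 distinct): (0,3) (1,0) (1,1) (1,3) (2,1) (2,2) (2,3) (2,4) (3,2) (3,3) (3,4) (4,2) (4,4)

Answer: 13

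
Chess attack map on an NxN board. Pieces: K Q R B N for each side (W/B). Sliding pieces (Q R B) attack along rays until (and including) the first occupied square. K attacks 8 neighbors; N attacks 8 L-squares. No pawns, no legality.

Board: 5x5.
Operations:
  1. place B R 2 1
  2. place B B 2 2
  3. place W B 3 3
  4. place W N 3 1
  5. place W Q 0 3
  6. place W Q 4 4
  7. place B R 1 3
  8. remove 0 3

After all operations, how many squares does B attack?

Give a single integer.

Op 1: place BR@(2,1)
Op 2: place BB@(2,2)
Op 3: place WB@(3,3)
Op 4: place WN@(3,1)
Op 5: place WQ@(0,3)
Op 6: place WQ@(4,4)
Op 7: place BR@(1,3)
Op 8: remove (0,3)
Per-piece attacks for B:
  BR@(1,3): attacks (1,4) (1,2) (1,1) (1,0) (2,3) (3,3) (0,3) [ray(1,0) blocked at (3,3)]
  BR@(2,1): attacks (2,2) (2,0) (3,1) (1,1) (0,1) [ray(0,1) blocked at (2,2); ray(1,0) blocked at (3,1)]
  BB@(2,2): attacks (3,3) (3,1) (1,3) (1,1) (0,0) [ray(1,1) blocked at (3,3); ray(1,-1) blocked at (3,1); ray(-1,1) blocked at (1,3)]
Union (13 distinct): (0,0) (0,1) (0,3) (1,0) (1,1) (1,2) (1,3) (1,4) (2,0) (2,2) (2,3) (3,1) (3,3)

Answer: 13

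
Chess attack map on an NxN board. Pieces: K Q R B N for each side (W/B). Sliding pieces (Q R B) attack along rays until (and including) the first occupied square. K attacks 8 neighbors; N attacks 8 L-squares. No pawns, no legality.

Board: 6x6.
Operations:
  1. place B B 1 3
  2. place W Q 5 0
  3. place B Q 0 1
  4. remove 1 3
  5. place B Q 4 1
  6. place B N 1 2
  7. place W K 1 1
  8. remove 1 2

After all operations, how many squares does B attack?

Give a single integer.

Op 1: place BB@(1,3)
Op 2: place WQ@(5,0)
Op 3: place BQ@(0,1)
Op 4: remove (1,3)
Op 5: place BQ@(4,1)
Op 6: place BN@(1,2)
Op 7: place WK@(1,1)
Op 8: remove (1,2)
Per-piece attacks for B:
  BQ@(0,1): attacks (0,2) (0,3) (0,4) (0,5) (0,0) (1,1) (1,2) (2,3) (3,4) (4,5) (1,0) [ray(1,0) blocked at (1,1)]
  BQ@(4,1): attacks (4,2) (4,3) (4,4) (4,5) (4,0) (5,1) (3,1) (2,1) (1,1) (5,2) (5,0) (3,2) (2,3) (1,4) (0,5) (3,0) [ray(-1,0) blocked at (1,1); ray(1,-1) blocked at (5,0)]
Union (23 distinct): (0,0) (0,2) (0,3) (0,4) (0,5) (1,0) (1,1) (1,2) (1,4) (2,1) (2,3) (3,0) (3,1) (3,2) (3,4) (4,0) (4,2) (4,3) (4,4) (4,5) (5,0) (5,1) (5,2)

Answer: 23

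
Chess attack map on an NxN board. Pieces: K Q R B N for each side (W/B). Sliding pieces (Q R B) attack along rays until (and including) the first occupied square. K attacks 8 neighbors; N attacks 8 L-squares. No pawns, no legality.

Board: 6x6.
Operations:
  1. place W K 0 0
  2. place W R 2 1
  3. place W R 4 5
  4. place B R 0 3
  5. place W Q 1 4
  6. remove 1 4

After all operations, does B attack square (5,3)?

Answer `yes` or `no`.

Answer: yes

Derivation:
Op 1: place WK@(0,0)
Op 2: place WR@(2,1)
Op 3: place WR@(4,5)
Op 4: place BR@(0,3)
Op 5: place WQ@(1,4)
Op 6: remove (1,4)
Per-piece attacks for B:
  BR@(0,3): attacks (0,4) (0,5) (0,2) (0,1) (0,0) (1,3) (2,3) (3,3) (4,3) (5,3) [ray(0,-1) blocked at (0,0)]
B attacks (5,3): yes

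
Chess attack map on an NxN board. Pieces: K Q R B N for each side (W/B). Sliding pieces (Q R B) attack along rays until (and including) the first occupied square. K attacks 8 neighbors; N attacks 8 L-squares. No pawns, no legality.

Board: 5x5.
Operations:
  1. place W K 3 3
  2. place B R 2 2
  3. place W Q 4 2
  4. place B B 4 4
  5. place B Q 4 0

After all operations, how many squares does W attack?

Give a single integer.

Op 1: place WK@(3,3)
Op 2: place BR@(2,2)
Op 3: place WQ@(4,2)
Op 4: place BB@(4,4)
Op 5: place BQ@(4,0)
Per-piece attacks for W:
  WK@(3,3): attacks (3,4) (3,2) (4,3) (2,3) (4,4) (4,2) (2,4) (2,2)
  WQ@(4,2): attacks (4,3) (4,4) (4,1) (4,0) (3,2) (2,2) (3,3) (3,1) (2,0) [ray(0,1) blocked at (4,4); ray(0,-1) blocked at (4,0); ray(-1,0) blocked at (2,2); ray(-1,1) blocked at (3,3)]
Union (13 distinct): (2,0) (2,2) (2,3) (2,4) (3,1) (3,2) (3,3) (3,4) (4,0) (4,1) (4,2) (4,3) (4,4)

Answer: 13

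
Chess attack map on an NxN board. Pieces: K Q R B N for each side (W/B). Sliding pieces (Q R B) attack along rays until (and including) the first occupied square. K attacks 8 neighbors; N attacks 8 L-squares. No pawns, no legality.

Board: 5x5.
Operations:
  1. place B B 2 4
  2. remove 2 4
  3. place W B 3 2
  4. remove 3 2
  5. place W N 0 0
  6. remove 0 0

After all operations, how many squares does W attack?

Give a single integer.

Op 1: place BB@(2,4)
Op 2: remove (2,4)
Op 3: place WB@(3,2)
Op 4: remove (3,2)
Op 5: place WN@(0,0)
Op 6: remove (0,0)
Per-piece attacks for W:
Union (0 distinct): (none)

Answer: 0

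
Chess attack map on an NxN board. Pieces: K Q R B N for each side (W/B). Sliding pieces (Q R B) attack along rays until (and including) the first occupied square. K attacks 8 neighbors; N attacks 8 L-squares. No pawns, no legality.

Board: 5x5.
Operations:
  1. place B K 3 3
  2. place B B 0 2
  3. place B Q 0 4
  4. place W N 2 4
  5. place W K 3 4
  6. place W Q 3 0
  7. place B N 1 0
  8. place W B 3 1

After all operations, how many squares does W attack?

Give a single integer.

Answer: 18

Derivation:
Op 1: place BK@(3,3)
Op 2: place BB@(0,2)
Op 3: place BQ@(0,4)
Op 4: place WN@(2,4)
Op 5: place WK@(3,4)
Op 6: place WQ@(3,0)
Op 7: place BN@(1,0)
Op 8: place WB@(3,1)
Per-piece attacks for W:
  WN@(2,4): attacks (3,2) (4,3) (1,2) (0,3)
  WQ@(3,0): attacks (3,1) (4,0) (2,0) (1,0) (4,1) (2,1) (1,2) (0,3) [ray(0,1) blocked at (3,1); ray(-1,0) blocked at (1,0)]
  WB@(3,1): attacks (4,2) (4,0) (2,2) (1,3) (0,4) (2,0) [ray(-1,1) blocked at (0,4)]
  WK@(3,4): attacks (3,3) (4,4) (2,4) (4,3) (2,3)
Union (18 distinct): (0,3) (0,4) (1,0) (1,2) (1,3) (2,0) (2,1) (2,2) (2,3) (2,4) (3,1) (3,2) (3,3) (4,0) (4,1) (4,2) (4,3) (4,4)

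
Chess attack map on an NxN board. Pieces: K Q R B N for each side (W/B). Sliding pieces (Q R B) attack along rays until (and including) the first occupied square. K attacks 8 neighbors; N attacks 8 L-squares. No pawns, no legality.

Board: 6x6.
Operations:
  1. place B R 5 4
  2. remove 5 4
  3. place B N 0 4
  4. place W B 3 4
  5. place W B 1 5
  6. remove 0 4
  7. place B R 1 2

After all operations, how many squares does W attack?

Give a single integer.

Answer: 11

Derivation:
Op 1: place BR@(5,4)
Op 2: remove (5,4)
Op 3: place BN@(0,4)
Op 4: place WB@(3,4)
Op 5: place WB@(1,5)
Op 6: remove (0,4)
Op 7: place BR@(1,2)
Per-piece attacks for W:
  WB@(1,5): attacks (2,4) (3,3) (4,2) (5,1) (0,4)
  WB@(3,4): attacks (4,5) (4,3) (5,2) (2,5) (2,3) (1,2) [ray(-1,-1) blocked at (1,2)]
Union (11 distinct): (0,4) (1,2) (2,3) (2,4) (2,5) (3,3) (4,2) (4,3) (4,5) (5,1) (5,2)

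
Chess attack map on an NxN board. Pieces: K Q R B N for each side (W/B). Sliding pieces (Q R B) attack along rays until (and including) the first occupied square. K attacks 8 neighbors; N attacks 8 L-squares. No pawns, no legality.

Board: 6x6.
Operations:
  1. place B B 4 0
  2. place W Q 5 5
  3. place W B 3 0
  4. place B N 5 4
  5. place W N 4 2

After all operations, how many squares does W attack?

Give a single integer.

Op 1: place BB@(4,0)
Op 2: place WQ@(5,5)
Op 3: place WB@(3,0)
Op 4: place BN@(5,4)
Op 5: place WN@(4,2)
Per-piece attacks for W:
  WB@(3,0): attacks (4,1) (5,2) (2,1) (1,2) (0,3)
  WN@(4,2): attacks (5,4) (3,4) (2,3) (5,0) (3,0) (2,1)
  WQ@(5,5): attacks (5,4) (4,5) (3,5) (2,5) (1,5) (0,5) (4,4) (3,3) (2,2) (1,1) (0,0) [ray(0,-1) blocked at (5,4)]
Union (20 distinct): (0,0) (0,3) (0,5) (1,1) (1,2) (1,5) (2,1) (2,2) (2,3) (2,5) (3,0) (3,3) (3,4) (3,5) (4,1) (4,4) (4,5) (5,0) (5,2) (5,4)

Answer: 20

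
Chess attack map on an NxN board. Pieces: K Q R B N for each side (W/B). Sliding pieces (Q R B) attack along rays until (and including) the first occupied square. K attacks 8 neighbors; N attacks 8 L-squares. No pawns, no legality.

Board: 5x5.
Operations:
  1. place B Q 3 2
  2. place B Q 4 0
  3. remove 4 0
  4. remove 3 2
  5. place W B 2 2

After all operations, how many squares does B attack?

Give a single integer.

Answer: 0

Derivation:
Op 1: place BQ@(3,2)
Op 2: place BQ@(4,0)
Op 3: remove (4,0)
Op 4: remove (3,2)
Op 5: place WB@(2,2)
Per-piece attacks for B:
Union (0 distinct): (none)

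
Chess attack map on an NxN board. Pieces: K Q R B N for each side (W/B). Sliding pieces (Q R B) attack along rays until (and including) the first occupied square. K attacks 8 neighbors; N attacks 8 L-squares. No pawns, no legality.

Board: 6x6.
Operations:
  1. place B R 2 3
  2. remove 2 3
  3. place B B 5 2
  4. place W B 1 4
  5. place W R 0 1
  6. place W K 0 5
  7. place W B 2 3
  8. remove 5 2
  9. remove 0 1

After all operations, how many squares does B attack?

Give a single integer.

Answer: 0

Derivation:
Op 1: place BR@(2,3)
Op 2: remove (2,3)
Op 3: place BB@(5,2)
Op 4: place WB@(1,4)
Op 5: place WR@(0,1)
Op 6: place WK@(0,5)
Op 7: place WB@(2,3)
Op 8: remove (5,2)
Op 9: remove (0,1)
Per-piece attacks for B:
Union (0 distinct): (none)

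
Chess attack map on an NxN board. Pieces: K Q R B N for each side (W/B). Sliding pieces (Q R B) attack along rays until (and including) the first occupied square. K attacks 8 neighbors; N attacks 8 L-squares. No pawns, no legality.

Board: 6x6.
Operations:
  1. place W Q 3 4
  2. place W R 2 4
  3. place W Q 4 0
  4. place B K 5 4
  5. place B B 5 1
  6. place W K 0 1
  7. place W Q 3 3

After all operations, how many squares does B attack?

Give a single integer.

Op 1: place WQ@(3,4)
Op 2: place WR@(2,4)
Op 3: place WQ@(4,0)
Op 4: place BK@(5,4)
Op 5: place BB@(5,1)
Op 6: place WK@(0,1)
Op 7: place WQ@(3,3)
Per-piece attacks for B:
  BB@(5,1): attacks (4,2) (3,3) (4,0) [ray(-1,1) blocked at (3,3); ray(-1,-1) blocked at (4,0)]
  BK@(5,4): attacks (5,5) (5,3) (4,4) (4,5) (4,3)
Union (8 distinct): (3,3) (4,0) (4,2) (4,3) (4,4) (4,5) (5,3) (5,5)

Answer: 8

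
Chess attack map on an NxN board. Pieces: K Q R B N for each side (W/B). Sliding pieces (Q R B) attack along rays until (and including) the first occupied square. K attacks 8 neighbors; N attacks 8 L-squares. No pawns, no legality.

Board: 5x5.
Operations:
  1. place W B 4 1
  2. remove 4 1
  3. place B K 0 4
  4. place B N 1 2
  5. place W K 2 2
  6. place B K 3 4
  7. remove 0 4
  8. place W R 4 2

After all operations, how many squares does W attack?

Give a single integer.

Answer: 13

Derivation:
Op 1: place WB@(4,1)
Op 2: remove (4,1)
Op 3: place BK@(0,4)
Op 4: place BN@(1,2)
Op 5: place WK@(2,2)
Op 6: place BK@(3,4)
Op 7: remove (0,4)
Op 8: place WR@(4,2)
Per-piece attacks for W:
  WK@(2,2): attacks (2,3) (2,1) (3,2) (1,2) (3,3) (3,1) (1,3) (1,1)
  WR@(4,2): attacks (4,3) (4,4) (4,1) (4,0) (3,2) (2,2) [ray(-1,0) blocked at (2,2)]
Union (13 distinct): (1,1) (1,2) (1,3) (2,1) (2,2) (2,3) (3,1) (3,2) (3,3) (4,0) (4,1) (4,3) (4,4)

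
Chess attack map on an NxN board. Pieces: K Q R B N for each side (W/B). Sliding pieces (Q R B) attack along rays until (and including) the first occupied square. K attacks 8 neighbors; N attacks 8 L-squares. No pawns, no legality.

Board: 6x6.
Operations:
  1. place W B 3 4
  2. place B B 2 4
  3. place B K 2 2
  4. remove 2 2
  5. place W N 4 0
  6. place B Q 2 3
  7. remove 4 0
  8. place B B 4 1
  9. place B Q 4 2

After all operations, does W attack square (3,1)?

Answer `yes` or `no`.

Op 1: place WB@(3,4)
Op 2: place BB@(2,4)
Op 3: place BK@(2,2)
Op 4: remove (2,2)
Op 5: place WN@(4,0)
Op 6: place BQ@(2,3)
Op 7: remove (4,0)
Op 8: place BB@(4,1)
Op 9: place BQ@(4,2)
Per-piece attacks for W:
  WB@(3,4): attacks (4,5) (4,3) (5,2) (2,5) (2,3) [ray(-1,-1) blocked at (2,3)]
W attacks (3,1): no

Answer: no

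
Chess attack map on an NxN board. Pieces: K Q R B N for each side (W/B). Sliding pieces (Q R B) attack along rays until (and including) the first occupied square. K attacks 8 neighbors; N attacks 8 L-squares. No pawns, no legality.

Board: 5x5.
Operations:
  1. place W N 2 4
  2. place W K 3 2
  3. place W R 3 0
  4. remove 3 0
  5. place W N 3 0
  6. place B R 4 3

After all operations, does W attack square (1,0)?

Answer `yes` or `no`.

Op 1: place WN@(2,4)
Op 2: place WK@(3,2)
Op 3: place WR@(3,0)
Op 4: remove (3,0)
Op 5: place WN@(3,0)
Op 6: place BR@(4,3)
Per-piece attacks for W:
  WN@(2,4): attacks (3,2) (4,3) (1,2) (0,3)
  WN@(3,0): attacks (4,2) (2,2) (1,1)
  WK@(3,2): attacks (3,3) (3,1) (4,2) (2,2) (4,3) (4,1) (2,3) (2,1)
W attacks (1,0): no

Answer: no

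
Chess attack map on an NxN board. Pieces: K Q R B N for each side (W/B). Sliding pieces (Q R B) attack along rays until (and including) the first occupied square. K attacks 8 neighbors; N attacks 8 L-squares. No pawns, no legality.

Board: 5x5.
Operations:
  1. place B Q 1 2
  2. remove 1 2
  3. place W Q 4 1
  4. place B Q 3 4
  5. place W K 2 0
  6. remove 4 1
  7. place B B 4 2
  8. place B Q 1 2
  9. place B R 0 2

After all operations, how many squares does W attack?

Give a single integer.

Answer: 5

Derivation:
Op 1: place BQ@(1,2)
Op 2: remove (1,2)
Op 3: place WQ@(4,1)
Op 4: place BQ@(3,4)
Op 5: place WK@(2,0)
Op 6: remove (4,1)
Op 7: place BB@(4,2)
Op 8: place BQ@(1,2)
Op 9: place BR@(0,2)
Per-piece attacks for W:
  WK@(2,0): attacks (2,1) (3,0) (1,0) (3,1) (1,1)
Union (5 distinct): (1,0) (1,1) (2,1) (3,0) (3,1)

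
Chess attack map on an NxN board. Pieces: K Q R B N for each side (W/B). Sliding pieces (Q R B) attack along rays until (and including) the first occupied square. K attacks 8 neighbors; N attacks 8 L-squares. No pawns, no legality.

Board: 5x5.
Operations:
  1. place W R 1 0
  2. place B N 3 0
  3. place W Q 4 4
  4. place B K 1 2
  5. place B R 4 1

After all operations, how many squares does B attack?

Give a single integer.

Answer: 13

Derivation:
Op 1: place WR@(1,0)
Op 2: place BN@(3,0)
Op 3: place WQ@(4,4)
Op 4: place BK@(1,2)
Op 5: place BR@(4,1)
Per-piece attacks for B:
  BK@(1,2): attacks (1,3) (1,1) (2,2) (0,2) (2,3) (2,1) (0,3) (0,1)
  BN@(3,0): attacks (4,2) (2,2) (1,1)
  BR@(4,1): attacks (4,2) (4,3) (4,4) (4,0) (3,1) (2,1) (1,1) (0,1) [ray(0,1) blocked at (4,4)]
Union (13 distinct): (0,1) (0,2) (0,3) (1,1) (1,3) (2,1) (2,2) (2,3) (3,1) (4,0) (4,2) (4,3) (4,4)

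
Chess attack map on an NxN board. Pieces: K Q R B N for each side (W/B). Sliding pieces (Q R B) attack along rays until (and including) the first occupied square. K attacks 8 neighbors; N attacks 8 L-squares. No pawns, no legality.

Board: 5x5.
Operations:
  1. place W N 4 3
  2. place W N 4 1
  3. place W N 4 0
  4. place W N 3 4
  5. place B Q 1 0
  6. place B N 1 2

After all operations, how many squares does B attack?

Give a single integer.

Op 1: place WN@(4,3)
Op 2: place WN@(4,1)
Op 3: place WN@(4,0)
Op 4: place WN@(3,4)
Op 5: place BQ@(1,0)
Op 6: place BN@(1,2)
Per-piece attacks for B:
  BQ@(1,0): attacks (1,1) (1,2) (2,0) (3,0) (4,0) (0,0) (2,1) (3,2) (4,3) (0,1) [ray(0,1) blocked at (1,2); ray(1,0) blocked at (4,0); ray(1,1) blocked at (4,3)]
  BN@(1,2): attacks (2,4) (3,3) (0,4) (2,0) (3,1) (0,0)
Union (14 distinct): (0,0) (0,1) (0,4) (1,1) (1,2) (2,0) (2,1) (2,4) (3,0) (3,1) (3,2) (3,3) (4,0) (4,3)

Answer: 14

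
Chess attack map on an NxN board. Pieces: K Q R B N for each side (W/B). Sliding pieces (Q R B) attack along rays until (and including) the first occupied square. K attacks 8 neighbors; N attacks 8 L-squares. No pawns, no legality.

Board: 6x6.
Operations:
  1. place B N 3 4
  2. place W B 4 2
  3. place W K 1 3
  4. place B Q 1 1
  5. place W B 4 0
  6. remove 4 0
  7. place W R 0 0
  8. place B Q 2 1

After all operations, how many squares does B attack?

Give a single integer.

Answer: 27

Derivation:
Op 1: place BN@(3,4)
Op 2: place WB@(4,2)
Op 3: place WK@(1,3)
Op 4: place BQ@(1,1)
Op 5: place WB@(4,0)
Op 6: remove (4,0)
Op 7: place WR@(0,0)
Op 8: place BQ@(2,1)
Per-piece attacks for B:
  BQ@(1,1): attacks (1,2) (1,3) (1,0) (2,1) (0,1) (2,2) (3,3) (4,4) (5,5) (2,0) (0,2) (0,0) [ray(0,1) blocked at (1,3); ray(1,0) blocked at (2,1); ray(-1,-1) blocked at (0,0)]
  BQ@(2,1): attacks (2,2) (2,3) (2,4) (2,5) (2,0) (3,1) (4,1) (5,1) (1,1) (3,2) (4,3) (5,4) (3,0) (1,2) (0,3) (1,0) [ray(-1,0) blocked at (1,1)]
  BN@(3,4): attacks (5,5) (1,5) (4,2) (5,3) (2,2) (1,3)
Union (27 distinct): (0,0) (0,1) (0,2) (0,3) (1,0) (1,1) (1,2) (1,3) (1,5) (2,0) (2,1) (2,2) (2,3) (2,4) (2,5) (3,0) (3,1) (3,2) (3,3) (4,1) (4,2) (4,3) (4,4) (5,1) (5,3) (5,4) (5,5)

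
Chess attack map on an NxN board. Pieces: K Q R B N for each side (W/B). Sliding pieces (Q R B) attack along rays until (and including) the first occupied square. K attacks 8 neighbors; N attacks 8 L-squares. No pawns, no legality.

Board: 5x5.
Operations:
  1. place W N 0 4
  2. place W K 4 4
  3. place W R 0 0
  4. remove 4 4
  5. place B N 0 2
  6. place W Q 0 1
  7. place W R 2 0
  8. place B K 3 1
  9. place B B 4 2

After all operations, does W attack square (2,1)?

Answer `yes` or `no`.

Op 1: place WN@(0,4)
Op 2: place WK@(4,4)
Op 3: place WR@(0,0)
Op 4: remove (4,4)
Op 5: place BN@(0,2)
Op 6: place WQ@(0,1)
Op 7: place WR@(2,0)
Op 8: place BK@(3,1)
Op 9: place BB@(4,2)
Per-piece attacks for W:
  WR@(0,0): attacks (0,1) (1,0) (2,0) [ray(0,1) blocked at (0,1); ray(1,0) blocked at (2,0)]
  WQ@(0,1): attacks (0,2) (0,0) (1,1) (2,1) (3,1) (1,2) (2,3) (3,4) (1,0) [ray(0,1) blocked at (0,2); ray(0,-1) blocked at (0,0); ray(1,0) blocked at (3,1)]
  WN@(0,4): attacks (1,2) (2,3)
  WR@(2,0): attacks (2,1) (2,2) (2,3) (2,4) (3,0) (4,0) (1,0) (0,0) [ray(-1,0) blocked at (0,0)]
W attacks (2,1): yes

Answer: yes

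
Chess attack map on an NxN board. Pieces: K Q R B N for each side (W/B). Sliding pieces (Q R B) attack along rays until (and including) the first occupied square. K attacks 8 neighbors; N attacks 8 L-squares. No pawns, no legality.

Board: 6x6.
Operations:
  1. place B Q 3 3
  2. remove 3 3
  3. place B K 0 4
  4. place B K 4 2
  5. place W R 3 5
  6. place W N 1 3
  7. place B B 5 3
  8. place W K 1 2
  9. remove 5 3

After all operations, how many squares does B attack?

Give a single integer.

Op 1: place BQ@(3,3)
Op 2: remove (3,3)
Op 3: place BK@(0,4)
Op 4: place BK@(4,2)
Op 5: place WR@(3,5)
Op 6: place WN@(1,3)
Op 7: place BB@(5,3)
Op 8: place WK@(1,2)
Op 9: remove (5,3)
Per-piece attacks for B:
  BK@(0,4): attacks (0,5) (0,3) (1,4) (1,5) (1,3)
  BK@(4,2): attacks (4,3) (4,1) (5,2) (3,2) (5,3) (5,1) (3,3) (3,1)
Union (13 distinct): (0,3) (0,5) (1,3) (1,4) (1,5) (3,1) (3,2) (3,3) (4,1) (4,3) (5,1) (5,2) (5,3)

Answer: 13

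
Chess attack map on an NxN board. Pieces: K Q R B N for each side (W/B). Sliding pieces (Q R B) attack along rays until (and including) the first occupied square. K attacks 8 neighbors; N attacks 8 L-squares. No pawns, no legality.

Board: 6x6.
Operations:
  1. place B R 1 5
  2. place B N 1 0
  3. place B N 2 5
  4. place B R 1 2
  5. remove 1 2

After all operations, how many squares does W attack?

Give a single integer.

Op 1: place BR@(1,5)
Op 2: place BN@(1,0)
Op 3: place BN@(2,5)
Op 4: place BR@(1,2)
Op 5: remove (1,2)
Per-piece attacks for W:
Union (0 distinct): (none)

Answer: 0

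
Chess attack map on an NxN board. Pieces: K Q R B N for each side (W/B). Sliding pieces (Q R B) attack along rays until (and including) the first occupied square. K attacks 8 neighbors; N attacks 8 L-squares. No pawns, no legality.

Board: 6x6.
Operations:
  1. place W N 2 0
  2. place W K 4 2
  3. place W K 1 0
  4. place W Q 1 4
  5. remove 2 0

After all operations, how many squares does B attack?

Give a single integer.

Answer: 0

Derivation:
Op 1: place WN@(2,0)
Op 2: place WK@(4,2)
Op 3: place WK@(1,0)
Op 4: place WQ@(1,4)
Op 5: remove (2,0)
Per-piece attacks for B:
Union (0 distinct): (none)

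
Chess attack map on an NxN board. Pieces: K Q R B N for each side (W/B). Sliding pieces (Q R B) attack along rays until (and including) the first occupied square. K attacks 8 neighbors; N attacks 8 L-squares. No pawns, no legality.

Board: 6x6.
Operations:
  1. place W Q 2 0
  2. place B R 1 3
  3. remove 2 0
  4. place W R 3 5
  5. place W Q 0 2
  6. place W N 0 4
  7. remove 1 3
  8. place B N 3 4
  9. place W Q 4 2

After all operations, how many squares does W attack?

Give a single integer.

Answer: 30

Derivation:
Op 1: place WQ@(2,0)
Op 2: place BR@(1,3)
Op 3: remove (2,0)
Op 4: place WR@(3,5)
Op 5: place WQ@(0,2)
Op 6: place WN@(0,4)
Op 7: remove (1,3)
Op 8: place BN@(3,4)
Op 9: place WQ@(4,2)
Per-piece attacks for W:
  WQ@(0,2): attacks (0,3) (0,4) (0,1) (0,0) (1,2) (2,2) (3,2) (4,2) (1,3) (2,4) (3,5) (1,1) (2,0) [ray(0,1) blocked at (0,4); ray(1,0) blocked at (4,2); ray(1,1) blocked at (3,5)]
  WN@(0,4): attacks (2,5) (1,2) (2,3)
  WR@(3,5): attacks (3,4) (4,5) (5,5) (2,5) (1,5) (0,5) [ray(0,-1) blocked at (3,4)]
  WQ@(4,2): attacks (4,3) (4,4) (4,5) (4,1) (4,0) (5,2) (3,2) (2,2) (1,2) (0,2) (5,3) (5,1) (3,3) (2,4) (1,5) (3,1) (2,0) [ray(-1,0) blocked at (0,2)]
Union (30 distinct): (0,0) (0,1) (0,2) (0,3) (0,4) (0,5) (1,1) (1,2) (1,3) (1,5) (2,0) (2,2) (2,3) (2,4) (2,5) (3,1) (3,2) (3,3) (3,4) (3,5) (4,0) (4,1) (4,2) (4,3) (4,4) (4,5) (5,1) (5,2) (5,3) (5,5)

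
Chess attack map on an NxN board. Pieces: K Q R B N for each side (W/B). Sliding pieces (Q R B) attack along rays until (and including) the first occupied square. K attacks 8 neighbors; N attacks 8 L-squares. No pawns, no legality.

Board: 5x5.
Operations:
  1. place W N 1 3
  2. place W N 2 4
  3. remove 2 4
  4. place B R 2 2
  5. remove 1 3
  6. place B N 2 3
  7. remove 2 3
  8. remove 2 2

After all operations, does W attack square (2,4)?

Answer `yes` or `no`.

Op 1: place WN@(1,3)
Op 2: place WN@(2,4)
Op 3: remove (2,4)
Op 4: place BR@(2,2)
Op 5: remove (1,3)
Op 6: place BN@(2,3)
Op 7: remove (2,3)
Op 8: remove (2,2)
Per-piece attacks for W:
W attacks (2,4): no

Answer: no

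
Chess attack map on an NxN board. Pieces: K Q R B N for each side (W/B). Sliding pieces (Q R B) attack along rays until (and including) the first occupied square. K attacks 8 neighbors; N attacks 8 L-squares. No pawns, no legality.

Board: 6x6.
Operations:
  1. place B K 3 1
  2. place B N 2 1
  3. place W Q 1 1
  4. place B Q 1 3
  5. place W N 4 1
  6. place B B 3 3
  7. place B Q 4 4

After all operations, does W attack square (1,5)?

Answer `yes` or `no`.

Answer: no

Derivation:
Op 1: place BK@(3,1)
Op 2: place BN@(2,1)
Op 3: place WQ@(1,1)
Op 4: place BQ@(1,3)
Op 5: place WN@(4,1)
Op 6: place BB@(3,3)
Op 7: place BQ@(4,4)
Per-piece attacks for W:
  WQ@(1,1): attacks (1,2) (1,3) (1,0) (2,1) (0,1) (2,2) (3,3) (2,0) (0,2) (0,0) [ray(0,1) blocked at (1,3); ray(1,0) blocked at (2,1); ray(1,1) blocked at (3,3)]
  WN@(4,1): attacks (5,3) (3,3) (2,2) (2,0)
W attacks (1,5): no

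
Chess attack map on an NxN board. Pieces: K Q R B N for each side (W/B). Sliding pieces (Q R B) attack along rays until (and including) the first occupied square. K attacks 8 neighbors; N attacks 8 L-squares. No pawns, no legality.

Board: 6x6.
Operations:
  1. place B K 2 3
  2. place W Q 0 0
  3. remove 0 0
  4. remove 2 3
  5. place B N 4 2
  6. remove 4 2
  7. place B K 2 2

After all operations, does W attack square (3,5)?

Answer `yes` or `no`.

Op 1: place BK@(2,3)
Op 2: place WQ@(0,0)
Op 3: remove (0,0)
Op 4: remove (2,3)
Op 5: place BN@(4,2)
Op 6: remove (4,2)
Op 7: place BK@(2,2)
Per-piece attacks for W:
W attacks (3,5): no

Answer: no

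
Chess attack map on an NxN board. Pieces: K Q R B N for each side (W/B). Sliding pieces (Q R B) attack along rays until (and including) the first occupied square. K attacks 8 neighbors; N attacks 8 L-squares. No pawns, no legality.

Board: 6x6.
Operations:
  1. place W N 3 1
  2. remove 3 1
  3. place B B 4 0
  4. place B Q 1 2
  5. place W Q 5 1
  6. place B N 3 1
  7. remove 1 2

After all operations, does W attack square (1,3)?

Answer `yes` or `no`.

Op 1: place WN@(3,1)
Op 2: remove (3,1)
Op 3: place BB@(4,0)
Op 4: place BQ@(1,2)
Op 5: place WQ@(5,1)
Op 6: place BN@(3,1)
Op 7: remove (1,2)
Per-piece attacks for W:
  WQ@(5,1): attacks (5,2) (5,3) (5,4) (5,5) (5,0) (4,1) (3,1) (4,2) (3,3) (2,4) (1,5) (4,0) [ray(-1,0) blocked at (3,1); ray(-1,-1) blocked at (4,0)]
W attacks (1,3): no

Answer: no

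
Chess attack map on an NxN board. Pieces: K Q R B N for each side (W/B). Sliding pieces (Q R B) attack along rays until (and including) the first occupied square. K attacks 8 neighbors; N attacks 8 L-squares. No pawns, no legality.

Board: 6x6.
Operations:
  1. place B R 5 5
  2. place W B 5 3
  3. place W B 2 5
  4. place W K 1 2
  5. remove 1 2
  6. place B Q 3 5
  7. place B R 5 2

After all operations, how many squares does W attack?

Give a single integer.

Answer: 10

Derivation:
Op 1: place BR@(5,5)
Op 2: place WB@(5,3)
Op 3: place WB@(2,5)
Op 4: place WK@(1,2)
Op 5: remove (1,2)
Op 6: place BQ@(3,5)
Op 7: place BR@(5,2)
Per-piece attacks for W:
  WB@(2,5): attacks (3,4) (4,3) (5,2) (1,4) (0,3) [ray(1,-1) blocked at (5,2)]
  WB@(5,3): attacks (4,4) (3,5) (4,2) (3,1) (2,0) [ray(-1,1) blocked at (3,5)]
Union (10 distinct): (0,3) (1,4) (2,0) (3,1) (3,4) (3,5) (4,2) (4,3) (4,4) (5,2)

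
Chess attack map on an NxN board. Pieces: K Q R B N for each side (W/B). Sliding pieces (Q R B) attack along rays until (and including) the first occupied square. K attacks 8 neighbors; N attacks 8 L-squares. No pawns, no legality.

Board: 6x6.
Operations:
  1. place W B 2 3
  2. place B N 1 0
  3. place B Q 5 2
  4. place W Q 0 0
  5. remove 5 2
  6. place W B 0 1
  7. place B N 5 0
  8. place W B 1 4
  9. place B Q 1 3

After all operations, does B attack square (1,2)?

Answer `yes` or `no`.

Answer: yes

Derivation:
Op 1: place WB@(2,3)
Op 2: place BN@(1,0)
Op 3: place BQ@(5,2)
Op 4: place WQ@(0,0)
Op 5: remove (5,2)
Op 6: place WB@(0,1)
Op 7: place BN@(5,0)
Op 8: place WB@(1,4)
Op 9: place BQ@(1,3)
Per-piece attacks for B:
  BN@(1,0): attacks (2,2) (3,1) (0,2)
  BQ@(1,3): attacks (1,4) (1,2) (1,1) (1,0) (2,3) (0,3) (2,4) (3,5) (2,2) (3,1) (4,0) (0,4) (0,2) [ray(0,1) blocked at (1,4); ray(0,-1) blocked at (1,0); ray(1,0) blocked at (2,3)]
  BN@(5,0): attacks (4,2) (3,1)
B attacks (1,2): yes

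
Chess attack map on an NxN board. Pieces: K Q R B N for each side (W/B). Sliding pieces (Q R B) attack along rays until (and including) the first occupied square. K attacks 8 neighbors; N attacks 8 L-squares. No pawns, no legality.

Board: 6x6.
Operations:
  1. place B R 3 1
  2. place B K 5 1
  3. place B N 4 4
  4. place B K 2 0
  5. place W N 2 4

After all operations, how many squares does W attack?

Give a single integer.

Op 1: place BR@(3,1)
Op 2: place BK@(5,1)
Op 3: place BN@(4,4)
Op 4: place BK@(2,0)
Op 5: place WN@(2,4)
Per-piece attacks for W:
  WN@(2,4): attacks (4,5) (0,5) (3,2) (4,3) (1,2) (0,3)
Union (6 distinct): (0,3) (0,5) (1,2) (3,2) (4,3) (4,5)

Answer: 6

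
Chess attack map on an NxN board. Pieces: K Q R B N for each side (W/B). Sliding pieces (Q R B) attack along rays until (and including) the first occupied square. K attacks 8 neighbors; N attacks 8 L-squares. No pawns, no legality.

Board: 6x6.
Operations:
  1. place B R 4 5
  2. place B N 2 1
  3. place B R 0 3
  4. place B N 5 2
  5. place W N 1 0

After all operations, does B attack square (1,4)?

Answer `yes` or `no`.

Op 1: place BR@(4,5)
Op 2: place BN@(2,1)
Op 3: place BR@(0,3)
Op 4: place BN@(5,2)
Op 5: place WN@(1,0)
Per-piece attacks for B:
  BR@(0,3): attacks (0,4) (0,5) (0,2) (0,1) (0,0) (1,3) (2,3) (3,3) (4,3) (5,3)
  BN@(2,1): attacks (3,3) (4,2) (1,3) (0,2) (4,0) (0,0)
  BR@(4,5): attacks (4,4) (4,3) (4,2) (4,1) (4,0) (5,5) (3,5) (2,5) (1,5) (0,5)
  BN@(5,2): attacks (4,4) (3,3) (4,0) (3,1)
B attacks (1,4): no

Answer: no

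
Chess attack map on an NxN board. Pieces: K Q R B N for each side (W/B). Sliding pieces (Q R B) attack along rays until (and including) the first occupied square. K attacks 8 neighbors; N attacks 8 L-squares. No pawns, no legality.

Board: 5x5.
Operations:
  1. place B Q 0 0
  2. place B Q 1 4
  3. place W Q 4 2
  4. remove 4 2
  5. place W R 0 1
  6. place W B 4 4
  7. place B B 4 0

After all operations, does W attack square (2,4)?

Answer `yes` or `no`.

Answer: no

Derivation:
Op 1: place BQ@(0,0)
Op 2: place BQ@(1,4)
Op 3: place WQ@(4,2)
Op 4: remove (4,2)
Op 5: place WR@(0,1)
Op 6: place WB@(4,4)
Op 7: place BB@(4,0)
Per-piece attacks for W:
  WR@(0,1): attacks (0,2) (0,3) (0,4) (0,0) (1,1) (2,1) (3,1) (4,1) [ray(0,-1) blocked at (0,0)]
  WB@(4,4): attacks (3,3) (2,2) (1,1) (0,0) [ray(-1,-1) blocked at (0,0)]
W attacks (2,4): no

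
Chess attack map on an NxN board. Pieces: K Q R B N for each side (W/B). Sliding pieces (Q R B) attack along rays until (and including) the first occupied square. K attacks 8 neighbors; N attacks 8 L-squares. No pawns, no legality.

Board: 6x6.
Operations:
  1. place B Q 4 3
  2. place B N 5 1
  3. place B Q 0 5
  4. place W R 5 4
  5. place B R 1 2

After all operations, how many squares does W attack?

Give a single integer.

Op 1: place BQ@(4,3)
Op 2: place BN@(5,1)
Op 3: place BQ@(0,5)
Op 4: place WR@(5,4)
Op 5: place BR@(1,2)
Per-piece attacks for W:
  WR@(5,4): attacks (5,5) (5,3) (5,2) (5,1) (4,4) (3,4) (2,4) (1,4) (0,4) [ray(0,-1) blocked at (5,1)]
Union (9 distinct): (0,4) (1,4) (2,4) (3,4) (4,4) (5,1) (5,2) (5,3) (5,5)

Answer: 9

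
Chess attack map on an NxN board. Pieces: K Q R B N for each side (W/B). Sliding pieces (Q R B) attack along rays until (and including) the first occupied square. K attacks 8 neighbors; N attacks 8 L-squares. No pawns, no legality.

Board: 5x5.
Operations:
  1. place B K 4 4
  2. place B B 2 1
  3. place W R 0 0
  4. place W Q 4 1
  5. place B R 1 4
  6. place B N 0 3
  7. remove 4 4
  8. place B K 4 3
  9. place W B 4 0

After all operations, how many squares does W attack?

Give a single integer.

Op 1: place BK@(4,4)
Op 2: place BB@(2,1)
Op 3: place WR@(0,0)
Op 4: place WQ@(4,1)
Op 5: place BR@(1,4)
Op 6: place BN@(0,3)
Op 7: remove (4,4)
Op 8: place BK@(4,3)
Op 9: place WB@(4,0)
Per-piece attacks for W:
  WR@(0,0): attacks (0,1) (0,2) (0,3) (1,0) (2,0) (3,0) (4,0) [ray(0,1) blocked at (0,3); ray(1,0) blocked at (4,0)]
  WB@(4,0): attacks (3,1) (2,2) (1,3) (0,4)
  WQ@(4,1): attacks (4,2) (4,3) (4,0) (3,1) (2,1) (3,2) (2,3) (1,4) (3,0) [ray(0,1) blocked at (4,3); ray(0,-1) blocked at (4,0); ray(-1,0) blocked at (2,1); ray(-1,1) blocked at (1,4)]
Union (17 distinct): (0,1) (0,2) (0,3) (0,4) (1,0) (1,3) (1,4) (2,0) (2,1) (2,2) (2,3) (3,0) (3,1) (3,2) (4,0) (4,2) (4,3)

Answer: 17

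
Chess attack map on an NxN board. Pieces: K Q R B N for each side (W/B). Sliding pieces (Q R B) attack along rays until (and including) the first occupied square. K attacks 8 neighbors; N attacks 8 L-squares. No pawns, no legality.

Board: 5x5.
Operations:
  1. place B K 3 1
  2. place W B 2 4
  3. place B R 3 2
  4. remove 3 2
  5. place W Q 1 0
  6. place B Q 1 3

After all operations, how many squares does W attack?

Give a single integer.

Op 1: place BK@(3,1)
Op 2: place WB@(2,4)
Op 3: place BR@(3,2)
Op 4: remove (3,2)
Op 5: place WQ@(1,0)
Op 6: place BQ@(1,3)
Per-piece attacks for W:
  WQ@(1,0): attacks (1,1) (1,2) (1,3) (2,0) (3,0) (4,0) (0,0) (2,1) (3,2) (4,3) (0,1) [ray(0,1) blocked at (1,3)]
  WB@(2,4): attacks (3,3) (4,2) (1,3) [ray(-1,-1) blocked at (1,3)]
Union (13 distinct): (0,0) (0,1) (1,1) (1,2) (1,3) (2,0) (2,1) (3,0) (3,2) (3,3) (4,0) (4,2) (4,3)

Answer: 13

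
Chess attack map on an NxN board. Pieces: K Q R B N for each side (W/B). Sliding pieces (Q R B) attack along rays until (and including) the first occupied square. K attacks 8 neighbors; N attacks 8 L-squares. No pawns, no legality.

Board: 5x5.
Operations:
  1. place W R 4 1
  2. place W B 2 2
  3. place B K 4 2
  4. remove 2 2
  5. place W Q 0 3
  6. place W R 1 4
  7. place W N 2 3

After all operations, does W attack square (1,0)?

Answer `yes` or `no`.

Answer: yes

Derivation:
Op 1: place WR@(4,1)
Op 2: place WB@(2,2)
Op 3: place BK@(4,2)
Op 4: remove (2,2)
Op 5: place WQ@(0,3)
Op 6: place WR@(1,4)
Op 7: place WN@(2,3)
Per-piece attacks for W:
  WQ@(0,3): attacks (0,4) (0,2) (0,1) (0,0) (1,3) (2,3) (1,4) (1,2) (2,1) (3,0) [ray(1,0) blocked at (2,3); ray(1,1) blocked at (1,4)]
  WR@(1,4): attacks (1,3) (1,2) (1,1) (1,0) (2,4) (3,4) (4,4) (0,4)
  WN@(2,3): attacks (4,4) (0,4) (3,1) (4,2) (1,1) (0,2)
  WR@(4,1): attacks (4,2) (4,0) (3,1) (2,1) (1,1) (0,1) [ray(0,1) blocked at (4,2)]
W attacks (1,0): yes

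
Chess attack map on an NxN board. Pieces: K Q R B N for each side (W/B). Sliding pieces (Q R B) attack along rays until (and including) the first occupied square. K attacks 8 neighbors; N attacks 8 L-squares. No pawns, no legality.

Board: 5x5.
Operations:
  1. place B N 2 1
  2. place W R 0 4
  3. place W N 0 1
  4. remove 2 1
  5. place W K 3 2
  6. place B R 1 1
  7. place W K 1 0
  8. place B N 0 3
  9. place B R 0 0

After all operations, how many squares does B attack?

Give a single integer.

Answer: 11

Derivation:
Op 1: place BN@(2,1)
Op 2: place WR@(0,4)
Op 3: place WN@(0,1)
Op 4: remove (2,1)
Op 5: place WK@(3,2)
Op 6: place BR@(1,1)
Op 7: place WK@(1,0)
Op 8: place BN@(0,3)
Op 9: place BR@(0,0)
Per-piece attacks for B:
  BR@(0,0): attacks (0,1) (1,0) [ray(0,1) blocked at (0,1); ray(1,0) blocked at (1,0)]
  BN@(0,3): attacks (2,4) (1,1) (2,2)
  BR@(1,1): attacks (1,2) (1,3) (1,4) (1,0) (2,1) (3,1) (4,1) (0,1) [ray(0,-1) blocked at (1,0); ray(-1,0) blocked at (0,1)]
Union (11 distinct): (0,1) (1,0) (1,1) (1,2) (1,3) (1,4) (2,1) (2,2) (2,4) (3,1) (4,1)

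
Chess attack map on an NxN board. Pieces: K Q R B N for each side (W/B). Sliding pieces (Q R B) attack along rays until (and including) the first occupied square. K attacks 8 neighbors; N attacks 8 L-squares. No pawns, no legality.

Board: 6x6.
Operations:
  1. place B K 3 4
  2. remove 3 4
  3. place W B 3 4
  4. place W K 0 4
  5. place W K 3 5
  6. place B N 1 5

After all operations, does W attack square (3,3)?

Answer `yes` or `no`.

Answer: no

Derivation:
Op 1: place BK@(3,4)
Op 2: remove (3,4)
Op 3: place WB@(3,4)
Op 4: place WK@(0,4)
Op 5: place WK@(3,5)
Op 6: place BN@(1,5)
Per-piece attacks for W:
  WK@(0,4): attacks (0,5) (0,3) (1,4) (1,5) (1,3)
  WB@(3,4): attacks (4,5) (4,3) (5,2) (2,5) (2,3) (1,2) (0,1)
  WK@(3,5): attacks (3,4) (4,5) (2,5) (4,4) (2,4)
W attacks (3,3): no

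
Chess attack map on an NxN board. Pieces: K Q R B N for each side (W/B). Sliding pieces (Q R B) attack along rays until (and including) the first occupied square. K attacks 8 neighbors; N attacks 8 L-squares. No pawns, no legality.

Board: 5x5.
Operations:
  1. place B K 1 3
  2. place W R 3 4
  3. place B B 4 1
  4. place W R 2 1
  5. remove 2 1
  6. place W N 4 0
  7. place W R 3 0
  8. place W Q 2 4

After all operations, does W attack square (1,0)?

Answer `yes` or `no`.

Answer: yes

Derivation:
Op 1: place BK@(1,3)
Op 2: place WR@(3,4)
Op 3: place BB@(4,1)
Op 4: place WR@(2,1)
Op 5: remove (2,1)
Op 6: place WN@(4,0)
Op 7: place WR@(3,0)
Op 8: place WQ@(2,4)
Per-piece attacks for W:
  WQ@(2,4): attacks (2,3) (2,2) (2,1) (2,0) (3,4) (1,4) (0,4) (3,3) (4,2) (1,3) [ray(1,0) blocked at (3,4); ray(-1,-1) blocked at (1,3)]
  WR@(3,0): attacks (3,1) (3,2) (3,3) (3,4) (4,0) (2,0) (1,0) (0,0) [ray(0,1) blocked at (3,4); ray(1,0) blocked at (4,0)]
  WR@(3,4): attacks (3,3) (3,2) (3,1) (3,0) (4,4) (2,4) [ray(0,-1) blocked at (3,0); ray(-1,0) blocked at (2,4)]
  WN@(4,0): attacks (3,2) (2,1)
W attacks (1,0): yes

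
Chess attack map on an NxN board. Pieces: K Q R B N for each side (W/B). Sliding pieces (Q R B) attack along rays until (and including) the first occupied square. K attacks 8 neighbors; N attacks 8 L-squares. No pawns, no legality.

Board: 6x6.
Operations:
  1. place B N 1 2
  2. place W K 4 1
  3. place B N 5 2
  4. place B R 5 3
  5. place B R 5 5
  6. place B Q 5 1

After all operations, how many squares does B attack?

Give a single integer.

Answer: 24

Derivation:
Op 1: place BN@(1,2)
Op 2: place WK@(4,1)
Op 3: place BN@(5,2)
Op 4: place BR@(5,3)
Op 5: place BR@(5,5)
Op 6: place BQ@(5,1)
Per-piece attacks for B:
  BN@(1,2): attacks (2,4) (3,3) (0,4) (2,0) (3,1) (0,0)
  BQ@(5,1): attacks (5,2) (5,0) (4,1) (4,2) (3,3) (2,4) (1,5) (4,0) [ray(0,1) blocked at (5,2); ray(-1,0) blocked at (4,1)]
  BN@(5,2): attacks (4,4) (3,3) (4,0) (3,1)
  BR@(5,3): attacks (5,4) (5,5) (5,2) (4,3) (3,3) (2,3) (1,3) (0,3) [ray(0,1) blocked at (5,5); ray(0,-1) blocked at (5,2)]
  BR@(5,5): attacks (5,4) (5,3) (4,5) (3,5) (2,5) (1,5) (0,5) [ray(0,-1) blocked at (5,3)]
Union (24 distinct): (0,0) (0,3) (0,4) (0,5) (1,3) (1,5) (2,0) (2,3) (2,4) (2,5) (3,1) (3,3) (3,5) (4,0) (4,1) (4,2) (4,3) (4,4) (4,5) (5,0) (5,2) (5,3) (5,4) (5,5)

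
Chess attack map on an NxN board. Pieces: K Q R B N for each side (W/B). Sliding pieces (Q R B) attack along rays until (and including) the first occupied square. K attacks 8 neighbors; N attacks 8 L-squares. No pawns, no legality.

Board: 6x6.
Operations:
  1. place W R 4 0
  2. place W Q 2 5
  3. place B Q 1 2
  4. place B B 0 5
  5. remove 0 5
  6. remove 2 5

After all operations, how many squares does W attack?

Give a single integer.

Op 1: place WR@(4,0)
Op 2: place WQ@(2,5)
Op 3: place BQ@(1,2)
Op 4: place BB@(0,5)
Op 5: remove (0,5)
Op 6: remove (2,5)
Per-piece attacks for W:
  WR@(4,0): attacks (4,1) (4,2) (4,3) (4,4) (4,5) (5,0) (3,0) (2,0) (1,0) (0,0)
Union (10 distinct): (0,0) (1,0) (2,0) (3,0) (4,1) (4,2) (4,3) (4,4) (4,5) (5,0)

Answer: 10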